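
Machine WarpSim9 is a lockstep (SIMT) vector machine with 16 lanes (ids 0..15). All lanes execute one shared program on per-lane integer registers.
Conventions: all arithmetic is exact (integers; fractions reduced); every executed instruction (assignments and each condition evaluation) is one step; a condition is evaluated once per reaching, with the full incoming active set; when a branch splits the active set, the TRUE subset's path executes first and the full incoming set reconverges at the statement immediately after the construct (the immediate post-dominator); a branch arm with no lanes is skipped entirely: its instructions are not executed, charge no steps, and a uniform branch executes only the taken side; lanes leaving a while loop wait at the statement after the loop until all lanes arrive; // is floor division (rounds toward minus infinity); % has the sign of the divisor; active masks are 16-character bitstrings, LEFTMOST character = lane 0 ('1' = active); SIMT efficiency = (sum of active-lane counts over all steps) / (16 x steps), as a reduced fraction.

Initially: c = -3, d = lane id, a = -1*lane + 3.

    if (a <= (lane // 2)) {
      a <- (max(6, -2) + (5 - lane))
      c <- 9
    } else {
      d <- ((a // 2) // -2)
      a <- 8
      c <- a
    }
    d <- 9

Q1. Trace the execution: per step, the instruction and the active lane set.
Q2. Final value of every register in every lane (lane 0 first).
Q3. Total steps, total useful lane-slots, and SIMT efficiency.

step 0: eval (a <= (lane // 2))      1111111111111111
step 1: a <- (max(6, -2) + (5 - lane)) 0011111111111111
step 2: c <- 9                       0011111111111111
step 3: d <- ((a // 2) // -2)        1100000000000000
step 4: a <- 8                       1100000000000000
step 5: c <- a                       1100000000000000
step 6: d <- 9                       1111111111111111

Answer: 7 steps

c: 8,8,9,9,9,9,9,9,9,9,9,9,9,9,9,9
d: 9,9,9,9,9,9,9,9,9,9,9,9,9,9,9,9
a: 8,8,9,8,7,6,5,4,3,2,1,0,-1,-2,-3,-4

steps = 7; useful = 66; efficiency = 66/112 = 33/56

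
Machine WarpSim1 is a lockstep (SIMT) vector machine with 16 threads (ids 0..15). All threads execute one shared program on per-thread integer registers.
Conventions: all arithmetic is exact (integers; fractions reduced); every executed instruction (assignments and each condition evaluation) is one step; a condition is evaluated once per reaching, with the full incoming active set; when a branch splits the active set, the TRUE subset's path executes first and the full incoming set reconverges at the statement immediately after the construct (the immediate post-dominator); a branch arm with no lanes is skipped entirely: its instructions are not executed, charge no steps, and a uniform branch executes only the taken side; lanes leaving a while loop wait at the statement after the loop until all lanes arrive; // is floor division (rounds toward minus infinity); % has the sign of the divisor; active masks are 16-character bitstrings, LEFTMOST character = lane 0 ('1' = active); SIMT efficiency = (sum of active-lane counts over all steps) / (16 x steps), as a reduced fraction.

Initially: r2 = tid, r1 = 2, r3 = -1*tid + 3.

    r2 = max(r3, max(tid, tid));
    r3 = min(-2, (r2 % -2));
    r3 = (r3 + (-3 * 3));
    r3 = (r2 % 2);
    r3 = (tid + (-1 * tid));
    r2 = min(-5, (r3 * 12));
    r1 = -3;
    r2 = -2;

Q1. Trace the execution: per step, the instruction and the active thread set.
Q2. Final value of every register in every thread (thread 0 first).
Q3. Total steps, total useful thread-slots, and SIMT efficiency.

step 0: r2 <- max(r3, max(tid, tid)) 1111111111111111
step 1: r3 <- min(-2, (r2 % -2))     1111111111111111
step 2: r3 <- (r3 + (-3 * 3))        1111111111111111
step 3: r3 <- (r2 % 2)               1111111111111111
step 4: r3 <- (tid + (-1 * tid))     1111111111111111
step 5: r2 <- min(-5, (r3 * 12))     1111111111111111
step 6: r1 <- -3                     1111111111111111
step 7: r2 <- -2                     1111111111111111

Answer: 8 steps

r2: -2,-2,-2,-2,-2,-2,-2,-2,-2,-2,-2,-2,-2,-2,-2,-2
r1: -3,-3,-3,-3,-3,-3,-3,-3,-3,-3,-3,-3,-3,-3,-3,-3
r3: 0,0,0,0,0,0,0,0,0,0,0,0,0,0,0,0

steps = 8; useful = 128; efficiency = 128/128 = 1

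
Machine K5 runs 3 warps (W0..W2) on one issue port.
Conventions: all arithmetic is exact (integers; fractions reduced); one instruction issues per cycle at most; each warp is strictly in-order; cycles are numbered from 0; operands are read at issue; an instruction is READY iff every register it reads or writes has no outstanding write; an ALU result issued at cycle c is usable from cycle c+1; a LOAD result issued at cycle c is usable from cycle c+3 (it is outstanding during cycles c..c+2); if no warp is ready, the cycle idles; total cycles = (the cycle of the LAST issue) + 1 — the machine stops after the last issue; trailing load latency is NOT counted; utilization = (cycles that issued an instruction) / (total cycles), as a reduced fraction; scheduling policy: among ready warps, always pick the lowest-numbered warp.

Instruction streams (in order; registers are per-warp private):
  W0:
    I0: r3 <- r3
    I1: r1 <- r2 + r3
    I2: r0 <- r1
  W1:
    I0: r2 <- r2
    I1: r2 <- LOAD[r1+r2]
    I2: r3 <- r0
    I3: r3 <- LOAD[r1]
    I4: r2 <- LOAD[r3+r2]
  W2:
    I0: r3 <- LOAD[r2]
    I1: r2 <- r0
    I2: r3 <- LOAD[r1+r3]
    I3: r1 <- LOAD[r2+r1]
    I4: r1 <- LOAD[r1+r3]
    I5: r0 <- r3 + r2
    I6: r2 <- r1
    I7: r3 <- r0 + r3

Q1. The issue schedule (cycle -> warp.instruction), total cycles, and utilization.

cycle 0: W0.I0
cycle 1: W0.I1
cycle 2: W0.I2
cycle 3: W1.I0
cycle 4: W1.I1
cycle 5: W1.I2
cycle 6: W1.I3
cycle 7: W2.I0
cycle 8: W2.I1
cycle 9: W1.I4
cycle 10: W2.I2
cycle 11: W2.I3
cycle 12: idle
cycle 13: idle
cycle 14: W2.I4
cycle 15: W2.I5
cycle 16: idle
cycle 17: W2.I6
cycle 18: W2.I7

Answer: 19 cycles, utilization 16/19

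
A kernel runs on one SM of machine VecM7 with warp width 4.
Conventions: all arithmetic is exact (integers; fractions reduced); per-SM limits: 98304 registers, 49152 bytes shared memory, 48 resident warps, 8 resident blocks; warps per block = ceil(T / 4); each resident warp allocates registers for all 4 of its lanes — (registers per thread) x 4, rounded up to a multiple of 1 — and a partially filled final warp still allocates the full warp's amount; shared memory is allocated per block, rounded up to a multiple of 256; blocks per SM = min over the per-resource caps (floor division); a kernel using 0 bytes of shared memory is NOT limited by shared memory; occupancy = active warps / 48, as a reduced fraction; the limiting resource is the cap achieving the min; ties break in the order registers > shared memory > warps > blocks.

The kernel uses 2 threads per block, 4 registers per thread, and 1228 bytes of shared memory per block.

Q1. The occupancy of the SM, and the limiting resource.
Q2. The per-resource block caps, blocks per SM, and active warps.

Answer: occupancy 1/6, limited by blocks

registers: 6144 blocks
shared memory: 38 blocks
warps: 48 blocks
blocks: 8 blocks

Answer: 8 blocks, 8 active warps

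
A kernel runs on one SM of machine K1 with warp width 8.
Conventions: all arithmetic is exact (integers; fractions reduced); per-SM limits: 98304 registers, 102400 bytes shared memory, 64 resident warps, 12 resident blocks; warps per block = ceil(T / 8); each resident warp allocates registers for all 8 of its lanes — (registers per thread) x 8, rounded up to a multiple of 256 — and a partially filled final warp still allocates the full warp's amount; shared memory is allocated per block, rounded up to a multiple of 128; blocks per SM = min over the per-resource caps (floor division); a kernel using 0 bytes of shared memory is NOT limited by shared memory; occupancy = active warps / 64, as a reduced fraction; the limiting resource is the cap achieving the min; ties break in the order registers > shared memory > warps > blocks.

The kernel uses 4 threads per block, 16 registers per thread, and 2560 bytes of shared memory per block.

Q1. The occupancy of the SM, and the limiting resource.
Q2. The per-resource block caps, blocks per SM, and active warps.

Answer: occupancy 3/16, limited by blocks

registers: 384 blocks
shared memory: 40 blocks
warps: 64 blocks
blocks: 12 blocks

Answer: 12 blocks, 12 active warps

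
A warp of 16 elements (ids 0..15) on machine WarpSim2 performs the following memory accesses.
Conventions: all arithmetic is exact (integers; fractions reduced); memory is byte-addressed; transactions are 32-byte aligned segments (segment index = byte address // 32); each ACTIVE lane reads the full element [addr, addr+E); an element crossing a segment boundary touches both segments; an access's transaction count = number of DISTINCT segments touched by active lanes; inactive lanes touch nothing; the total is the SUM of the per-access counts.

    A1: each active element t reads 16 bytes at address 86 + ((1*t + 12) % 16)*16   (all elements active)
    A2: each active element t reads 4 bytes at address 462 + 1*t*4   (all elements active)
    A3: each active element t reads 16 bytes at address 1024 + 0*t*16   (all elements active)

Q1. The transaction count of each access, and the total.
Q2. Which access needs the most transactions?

A1: 9 transactions
A2: 3 transactions
A3: 1 transaction

Answer: 9,3,1; total 13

Answer: A1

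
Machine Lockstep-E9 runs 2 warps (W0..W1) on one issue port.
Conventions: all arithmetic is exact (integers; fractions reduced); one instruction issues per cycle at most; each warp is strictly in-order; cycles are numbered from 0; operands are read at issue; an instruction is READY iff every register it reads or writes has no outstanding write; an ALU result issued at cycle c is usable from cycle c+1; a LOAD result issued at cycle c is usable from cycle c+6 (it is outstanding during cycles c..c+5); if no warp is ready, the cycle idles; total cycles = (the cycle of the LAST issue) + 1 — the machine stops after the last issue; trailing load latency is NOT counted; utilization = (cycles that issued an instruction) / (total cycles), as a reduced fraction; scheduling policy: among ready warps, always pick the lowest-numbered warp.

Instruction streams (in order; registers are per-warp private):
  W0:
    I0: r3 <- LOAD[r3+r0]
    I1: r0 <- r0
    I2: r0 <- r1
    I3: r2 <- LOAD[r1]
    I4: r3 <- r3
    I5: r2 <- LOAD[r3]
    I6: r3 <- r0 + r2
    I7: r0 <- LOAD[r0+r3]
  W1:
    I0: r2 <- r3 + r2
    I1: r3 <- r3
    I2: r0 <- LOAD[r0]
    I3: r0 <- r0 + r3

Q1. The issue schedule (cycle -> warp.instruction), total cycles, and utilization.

cycle 0: W0.I0
cycle 1: W0.I1
cycle 2: W0.I2
cycle 3: W0.I3
cycle 4: W1.I0
cycle 5: W1.I1
cycle 6: W0.I4
cycle 7: W1.I2
cycle 8: idle
cycle 9: W0.I5
cycle 10: idle
cycle 11: idle
cycle 12: idle
cycle 13: W1.I3
cycle 14: idle
cycle 15: W0.I6
cycle 16: W0.I7

Answer: 17 cycles, utilization 12/17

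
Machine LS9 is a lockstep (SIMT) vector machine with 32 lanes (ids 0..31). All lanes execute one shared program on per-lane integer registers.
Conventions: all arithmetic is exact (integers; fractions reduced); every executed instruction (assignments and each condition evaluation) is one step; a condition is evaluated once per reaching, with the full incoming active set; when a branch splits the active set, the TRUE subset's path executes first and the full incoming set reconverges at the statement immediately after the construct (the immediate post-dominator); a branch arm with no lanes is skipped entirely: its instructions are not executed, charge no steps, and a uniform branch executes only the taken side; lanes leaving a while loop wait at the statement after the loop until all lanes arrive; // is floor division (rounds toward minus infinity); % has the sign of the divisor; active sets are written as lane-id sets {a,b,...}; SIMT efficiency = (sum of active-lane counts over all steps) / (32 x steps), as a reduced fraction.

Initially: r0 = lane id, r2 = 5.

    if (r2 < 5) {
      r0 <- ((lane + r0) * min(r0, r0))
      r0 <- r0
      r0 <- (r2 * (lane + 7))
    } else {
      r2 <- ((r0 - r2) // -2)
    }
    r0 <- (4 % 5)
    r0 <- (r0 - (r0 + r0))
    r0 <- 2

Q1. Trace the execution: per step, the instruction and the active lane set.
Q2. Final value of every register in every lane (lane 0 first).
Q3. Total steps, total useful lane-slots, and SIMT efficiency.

step 0: eval (r2 < 5)                {0,1,2,3,4,5,6,7,8,9,10,11,12,13,14,15,16,17,18,19,20,21,22,23,24,25,26,27,28,29,30,31}
step 1: r2 <- ((r0 - r2) // -2)      {0,1,2,3,4,5,6,7,8,9,10,11,12,13,14,15,16,17,18,19,20,21,22,23,24,25,26,27,28,29,30,31}
step 2: r0 <- (4 % 5)                {0,1,2,3,4,5,6,7,8,9,10,11,12,13,14,15,16,17,18,19,20,21,22,23,24,25,26,27,28,29,30,31}
step 3: r0 <- (r0 - (r0 + r0))       {0,1,2,3,4,5,6,7,8,9,10,11,12,13,14,15,16,17,18,19,20,21,22,23,24,25,26,27,28,29,30,31}
step 4: r0 <- 2                      {0,1,2,3,4,5,6,7,8,9,10,11,12,13,14,15,16,17,18,19,20,21,22,23,24,25,26,27,28,29,30,31}

Answer: 5 steps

r0: 2,2,2,2,2,2,2,2,2,2,2,2,2,2,2,2,2,2,2,2,2,2,2,2,2,2,2,2,2,2,2,2
r2: 2,2,1,1,0,0,-1,-1,-2,-2,-3,-3,-4,-4,-5,-5,-6,-6,-7,-7,-8,-8,-9,-9,-10,-10,-11,-11,-12,-12,-13,-13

steps = 5; useful = 160; efficiency = 160/160 = 1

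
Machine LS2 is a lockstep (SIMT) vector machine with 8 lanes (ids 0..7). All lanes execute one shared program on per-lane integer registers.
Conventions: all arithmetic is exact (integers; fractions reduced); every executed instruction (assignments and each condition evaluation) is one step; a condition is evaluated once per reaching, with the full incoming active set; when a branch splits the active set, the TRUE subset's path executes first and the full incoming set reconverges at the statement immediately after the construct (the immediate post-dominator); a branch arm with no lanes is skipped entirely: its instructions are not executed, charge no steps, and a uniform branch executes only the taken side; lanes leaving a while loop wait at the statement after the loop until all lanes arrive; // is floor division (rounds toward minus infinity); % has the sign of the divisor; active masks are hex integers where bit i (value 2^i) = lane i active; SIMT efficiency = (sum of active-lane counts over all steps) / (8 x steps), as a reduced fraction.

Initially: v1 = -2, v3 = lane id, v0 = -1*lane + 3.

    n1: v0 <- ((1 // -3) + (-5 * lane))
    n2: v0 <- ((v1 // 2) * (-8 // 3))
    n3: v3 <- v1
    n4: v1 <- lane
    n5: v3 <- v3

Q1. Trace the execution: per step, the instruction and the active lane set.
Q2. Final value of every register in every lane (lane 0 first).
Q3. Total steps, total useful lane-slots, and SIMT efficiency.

step 0: v0 <- ((1 // -3) + (-5 * lane)) 0xff
step 1: v0 <- ((v1 // 2) * (-8 // 3)) 0xff
step 2: v3 <- v1                     0xff
step 3: v1 <- lane                   0xff
step 4: v3 <- v3                     0xff

Answer: 5 steps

v1: 0,1,2,3,4,5,6,7
v3: -2,-2,-2,-2,-2,-2,-2,-2
v0: 3,3,3,3,3,3,3,3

steps = 5; useful = 40; efficiency = 40/40 = 1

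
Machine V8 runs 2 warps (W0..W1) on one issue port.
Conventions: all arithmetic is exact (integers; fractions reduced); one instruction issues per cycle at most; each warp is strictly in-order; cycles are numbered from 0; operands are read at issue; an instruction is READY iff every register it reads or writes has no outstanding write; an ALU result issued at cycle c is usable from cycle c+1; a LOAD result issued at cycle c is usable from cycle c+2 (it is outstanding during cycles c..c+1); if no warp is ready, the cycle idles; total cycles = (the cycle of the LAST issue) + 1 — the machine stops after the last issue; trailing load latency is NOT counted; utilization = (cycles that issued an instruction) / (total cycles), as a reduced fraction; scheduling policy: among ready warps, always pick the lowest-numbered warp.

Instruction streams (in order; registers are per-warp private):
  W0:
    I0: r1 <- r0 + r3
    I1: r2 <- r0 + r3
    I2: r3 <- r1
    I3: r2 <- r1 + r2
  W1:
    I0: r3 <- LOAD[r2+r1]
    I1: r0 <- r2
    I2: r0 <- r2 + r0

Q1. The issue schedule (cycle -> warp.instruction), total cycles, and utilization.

cycle 0: W0.I0
cycle 1: W0.I1
cycle 2: W0.I2
cycle 3: W0.I3
cycle 4: W1.I0
cycle 5: W1.I1
cycle 6: W1.I2

Answer: 7 cycles, utilization 1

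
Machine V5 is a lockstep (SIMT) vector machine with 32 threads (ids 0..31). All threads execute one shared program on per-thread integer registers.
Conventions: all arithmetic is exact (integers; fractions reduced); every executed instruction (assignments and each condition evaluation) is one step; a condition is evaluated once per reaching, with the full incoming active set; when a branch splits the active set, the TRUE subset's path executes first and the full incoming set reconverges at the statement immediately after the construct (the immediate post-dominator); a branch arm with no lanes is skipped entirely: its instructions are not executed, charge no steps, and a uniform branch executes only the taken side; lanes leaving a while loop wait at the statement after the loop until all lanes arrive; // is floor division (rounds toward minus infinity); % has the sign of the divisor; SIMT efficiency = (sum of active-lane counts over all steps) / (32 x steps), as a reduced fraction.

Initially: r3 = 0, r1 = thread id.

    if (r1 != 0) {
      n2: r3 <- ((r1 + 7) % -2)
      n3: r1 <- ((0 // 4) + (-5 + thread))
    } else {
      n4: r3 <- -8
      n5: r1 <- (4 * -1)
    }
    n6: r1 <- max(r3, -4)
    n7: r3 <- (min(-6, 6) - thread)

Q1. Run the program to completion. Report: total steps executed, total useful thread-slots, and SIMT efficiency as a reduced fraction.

Answer: 7 steps, 160 useful, 5/7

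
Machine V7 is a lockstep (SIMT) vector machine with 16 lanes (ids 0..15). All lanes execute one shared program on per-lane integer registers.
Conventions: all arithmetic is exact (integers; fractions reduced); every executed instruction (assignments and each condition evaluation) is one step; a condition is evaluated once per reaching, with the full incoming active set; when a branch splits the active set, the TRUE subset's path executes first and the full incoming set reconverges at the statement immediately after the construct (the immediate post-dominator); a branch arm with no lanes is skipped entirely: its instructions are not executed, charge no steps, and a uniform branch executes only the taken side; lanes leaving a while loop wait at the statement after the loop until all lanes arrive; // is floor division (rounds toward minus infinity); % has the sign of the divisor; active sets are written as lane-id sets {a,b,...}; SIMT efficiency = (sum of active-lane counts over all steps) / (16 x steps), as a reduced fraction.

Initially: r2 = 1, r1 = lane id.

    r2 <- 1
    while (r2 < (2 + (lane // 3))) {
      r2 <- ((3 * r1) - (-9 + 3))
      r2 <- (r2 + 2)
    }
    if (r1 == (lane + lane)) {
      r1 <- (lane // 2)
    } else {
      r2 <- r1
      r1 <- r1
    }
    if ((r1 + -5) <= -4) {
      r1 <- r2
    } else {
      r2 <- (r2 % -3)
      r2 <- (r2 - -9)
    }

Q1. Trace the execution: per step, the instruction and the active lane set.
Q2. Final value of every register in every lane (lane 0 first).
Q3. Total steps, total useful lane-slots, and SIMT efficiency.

step 0: r2 <- 1                      {0,1,2,3,4,5,6,7,8,9,10,11,12,13,14,15}
step 1: eval (r2 < (2 + (lane // 3))) {0,1,2,3,4,5,6,7,8,9,10,11,12,13,14,15}
step 2: r2 <- ((3 * r1) - (-9 + 3))  {0,1,2,3,4,5,6,7,8,9,10,11,12,13,14,15}
step 3: r2 <- (r2 + 2)               {0,1,2,3,4,5,6,7,8,9,10,11,12,13,14,15}
step 4: eval (r2 < (2 + (lane // 3))) {0,1,2,3,4,5,6,7,8,9,10,11,12,13,14,15}
step 5: eval (r1 == (lane + lane))   {0,1,2,3,4,5,6,7,8,9,10,11,12,13,14,15}
step 6: r1 <- (lane // 2)            {0}
step 7: r2 <- r1                     {1,2,3,4,5,6,7,8,9,10,11,12,13,14,15}
step 8: r1 <- r1                     {1,2,3,4,5,6,7,8,9,10,11,12,13,14,15}
step 9: eval ((r1 + -5) <= -4)       {0,1,2,3,4,5,6,7,8,9,10,11,12,13,14,15}
step 10: r1 <- r2                     {0,1}
step 11: r2 <- (r2 % -3)              {2,3,4,5,6,7,8,9,10,11,12,13,14,15}
step 12: r2 <- (r2 - -9)              {2,3,4,5,6,7,8,9,10,11,12,13,14,15}

Answer: 13 steps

r2: 8,1,8,9,7,8,9,7,8,9,7,8,9,7,8,9
r1: 8,1,2,3,4,5,6,7,8,9,10,11,12,13,14,15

steps = 13; useful = 173; efficiency = 173/208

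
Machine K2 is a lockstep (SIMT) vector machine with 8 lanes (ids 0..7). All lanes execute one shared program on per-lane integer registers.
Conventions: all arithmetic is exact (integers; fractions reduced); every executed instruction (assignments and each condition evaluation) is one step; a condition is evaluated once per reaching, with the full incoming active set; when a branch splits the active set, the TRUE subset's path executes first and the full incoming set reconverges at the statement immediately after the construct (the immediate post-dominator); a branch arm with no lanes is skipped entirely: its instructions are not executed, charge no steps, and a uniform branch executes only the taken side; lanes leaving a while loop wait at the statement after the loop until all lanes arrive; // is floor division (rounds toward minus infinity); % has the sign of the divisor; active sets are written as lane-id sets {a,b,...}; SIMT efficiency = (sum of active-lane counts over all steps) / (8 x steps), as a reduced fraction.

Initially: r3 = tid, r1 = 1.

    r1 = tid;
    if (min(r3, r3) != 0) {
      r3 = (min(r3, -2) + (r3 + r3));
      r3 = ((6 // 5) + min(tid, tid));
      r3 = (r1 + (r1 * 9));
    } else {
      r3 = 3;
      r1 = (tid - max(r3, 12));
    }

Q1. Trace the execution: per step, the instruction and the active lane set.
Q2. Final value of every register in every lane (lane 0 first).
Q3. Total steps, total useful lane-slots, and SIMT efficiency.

step 0: r1 <- tid                    {0,1,2,3,4,5,6,7}
step 1: eval (min(r3, r3) != 0)      {0,1,2,3,4,5,6,7}
step 2: r3 <- (min(r3, -2) + (r3 + r3)) {1,2,3,4,5,6,7}
step 3: r3 <- ((6 // 5) + min(tid, tid)) {1,2,3,4,5,6,7}
step 4: r3 <- (r1 + (r1 * 9))        {1,2,3,4,5,6,7}
step 5: r3 <- 3                      {0}
step 6: r1 <- (tid - max(r3, 12))    {0}

Answer: 7 steps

r3: 3,10,20,30,40,50,60,70
r1: -12,1,2,3,4,5,6,7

steps = 7; useful = 39; efficiency = 39/56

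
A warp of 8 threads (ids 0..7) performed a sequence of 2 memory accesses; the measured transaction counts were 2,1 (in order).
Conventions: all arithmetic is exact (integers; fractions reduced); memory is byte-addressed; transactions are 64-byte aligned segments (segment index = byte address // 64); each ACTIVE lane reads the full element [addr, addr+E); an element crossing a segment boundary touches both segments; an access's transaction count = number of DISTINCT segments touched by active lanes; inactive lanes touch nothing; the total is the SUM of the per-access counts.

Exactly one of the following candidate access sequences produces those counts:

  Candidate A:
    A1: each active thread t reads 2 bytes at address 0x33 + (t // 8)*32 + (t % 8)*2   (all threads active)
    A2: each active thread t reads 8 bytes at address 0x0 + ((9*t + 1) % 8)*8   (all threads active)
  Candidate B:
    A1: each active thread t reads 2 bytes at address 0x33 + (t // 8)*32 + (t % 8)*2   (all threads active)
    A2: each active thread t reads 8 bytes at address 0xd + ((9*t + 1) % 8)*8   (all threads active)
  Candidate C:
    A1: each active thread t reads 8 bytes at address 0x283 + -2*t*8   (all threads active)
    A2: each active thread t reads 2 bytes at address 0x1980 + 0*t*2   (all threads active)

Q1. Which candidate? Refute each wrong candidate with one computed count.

B: A2 gives 2 transactions, not 1
C: A1 gives 3 transactions, not 2
A: all counts match (2,1)

Answer: A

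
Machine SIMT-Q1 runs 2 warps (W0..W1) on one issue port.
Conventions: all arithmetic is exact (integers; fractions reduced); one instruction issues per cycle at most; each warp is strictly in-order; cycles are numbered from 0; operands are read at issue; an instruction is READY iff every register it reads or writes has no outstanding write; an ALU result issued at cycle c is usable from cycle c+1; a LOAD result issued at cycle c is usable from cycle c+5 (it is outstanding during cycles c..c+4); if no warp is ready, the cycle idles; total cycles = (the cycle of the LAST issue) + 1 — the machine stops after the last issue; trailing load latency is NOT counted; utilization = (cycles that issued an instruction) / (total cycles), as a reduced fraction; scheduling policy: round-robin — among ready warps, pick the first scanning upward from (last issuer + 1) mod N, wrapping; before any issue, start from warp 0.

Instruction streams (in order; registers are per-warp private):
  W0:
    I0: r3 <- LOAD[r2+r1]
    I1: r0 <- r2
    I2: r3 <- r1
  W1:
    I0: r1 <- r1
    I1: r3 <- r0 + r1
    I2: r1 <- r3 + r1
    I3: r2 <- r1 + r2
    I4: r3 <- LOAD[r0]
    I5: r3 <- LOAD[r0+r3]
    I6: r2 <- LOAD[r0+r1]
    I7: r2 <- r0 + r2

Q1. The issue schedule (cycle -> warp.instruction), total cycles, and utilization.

cycle 0: W0.I0
cycle 1: W1.I0
cycle 2: W0.I1
cycle 3: W1.I1
cycle 4: W1.I2
cycle 5: W0.I2
cycle 6: W1.I3
cycle 7: W1.I4
cycle 8: idle
cycle 9: idle
cycle 10: idle
cycle 11: idle
cycle 12: W1.I5
cycle 13: W1.I6
cycle 14: idle
cycle 15: idle
cycle 16: idle
cycle 17: idle
cycle 18: W1.I7

Answer: 19 cycles, utilization 11/19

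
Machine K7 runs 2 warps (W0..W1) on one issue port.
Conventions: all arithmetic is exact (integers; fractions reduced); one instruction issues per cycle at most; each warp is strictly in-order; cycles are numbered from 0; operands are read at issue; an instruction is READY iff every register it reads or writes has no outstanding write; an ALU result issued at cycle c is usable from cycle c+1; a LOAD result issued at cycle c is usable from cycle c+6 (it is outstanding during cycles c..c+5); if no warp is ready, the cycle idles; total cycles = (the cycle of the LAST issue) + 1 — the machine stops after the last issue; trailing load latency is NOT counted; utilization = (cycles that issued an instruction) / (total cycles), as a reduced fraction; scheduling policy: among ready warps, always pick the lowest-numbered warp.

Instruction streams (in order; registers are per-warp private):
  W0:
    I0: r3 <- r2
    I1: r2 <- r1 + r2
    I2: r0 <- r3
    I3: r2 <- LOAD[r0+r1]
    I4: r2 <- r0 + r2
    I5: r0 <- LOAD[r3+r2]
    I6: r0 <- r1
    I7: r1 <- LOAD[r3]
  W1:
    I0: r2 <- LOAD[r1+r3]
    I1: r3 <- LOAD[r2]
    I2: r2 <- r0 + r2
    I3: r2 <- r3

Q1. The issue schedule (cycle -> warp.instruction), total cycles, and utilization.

cycle 0: W0.I0
cycle 1: W0.I1
cycle 2: W0.I2
cycle 3: W0.I3
cycle 4: W1.I0
cycle 5: idle
cycle 6: idle
cycle 7: idle
cycle 8: idle
cycle 9: W0.I4
cycle 10: W0.I5
cycle 11: W1.I1
cycle 12: W1.I2
cycle 13: idle
cycle 14: idle
cycle 15: idle
cycle 16: W0.I6
cycle 17: W0.I7
cycle 18: W1.I3

Answer: 19 cycles, utilization 12/19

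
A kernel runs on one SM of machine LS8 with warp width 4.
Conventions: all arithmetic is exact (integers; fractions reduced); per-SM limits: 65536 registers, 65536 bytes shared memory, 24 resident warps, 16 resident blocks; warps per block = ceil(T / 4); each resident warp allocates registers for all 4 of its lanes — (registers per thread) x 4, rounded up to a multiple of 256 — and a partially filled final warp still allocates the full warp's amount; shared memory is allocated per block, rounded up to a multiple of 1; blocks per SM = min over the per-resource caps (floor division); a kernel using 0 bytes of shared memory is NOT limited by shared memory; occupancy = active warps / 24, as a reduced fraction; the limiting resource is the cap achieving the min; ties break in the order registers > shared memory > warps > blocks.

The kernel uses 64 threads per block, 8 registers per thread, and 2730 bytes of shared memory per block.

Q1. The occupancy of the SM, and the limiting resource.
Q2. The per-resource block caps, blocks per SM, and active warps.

Answer: occupancy 2/3, limited by warps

registers: 16 blocks
shared memory: 24 blocks
warps: 1 block
blocks: 16 blocks

Answer: 1 block, 16 active warps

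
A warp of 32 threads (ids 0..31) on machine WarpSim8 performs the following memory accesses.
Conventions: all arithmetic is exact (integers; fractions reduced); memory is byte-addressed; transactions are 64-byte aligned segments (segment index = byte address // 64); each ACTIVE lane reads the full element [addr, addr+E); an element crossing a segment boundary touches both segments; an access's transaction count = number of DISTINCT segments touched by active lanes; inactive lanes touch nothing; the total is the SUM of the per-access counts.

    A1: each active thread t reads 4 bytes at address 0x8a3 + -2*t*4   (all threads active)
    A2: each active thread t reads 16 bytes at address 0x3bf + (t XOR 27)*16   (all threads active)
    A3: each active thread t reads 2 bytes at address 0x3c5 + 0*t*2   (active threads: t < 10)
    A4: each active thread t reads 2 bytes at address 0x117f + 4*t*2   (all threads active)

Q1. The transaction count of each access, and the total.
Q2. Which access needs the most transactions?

A1: 5 transactions
A2: 9 transactions
A3: 1 transaction
A4: 5 transactions

Answer: 5,9,1,5; total 20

Answer: A2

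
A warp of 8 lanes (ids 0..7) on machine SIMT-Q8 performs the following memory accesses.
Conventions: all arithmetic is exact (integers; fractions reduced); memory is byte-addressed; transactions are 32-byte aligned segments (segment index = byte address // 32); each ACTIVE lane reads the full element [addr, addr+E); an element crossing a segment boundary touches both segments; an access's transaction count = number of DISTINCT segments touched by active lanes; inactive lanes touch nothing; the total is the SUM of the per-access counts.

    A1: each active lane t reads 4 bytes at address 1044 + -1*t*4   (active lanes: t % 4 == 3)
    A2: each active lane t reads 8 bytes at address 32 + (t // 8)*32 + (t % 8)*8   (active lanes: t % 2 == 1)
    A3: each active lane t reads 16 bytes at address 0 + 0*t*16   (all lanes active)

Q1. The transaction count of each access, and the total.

A1: 2 transactions
A2: 2 transactions
A3: 1 transaction

Answer: 2,2,1; total 5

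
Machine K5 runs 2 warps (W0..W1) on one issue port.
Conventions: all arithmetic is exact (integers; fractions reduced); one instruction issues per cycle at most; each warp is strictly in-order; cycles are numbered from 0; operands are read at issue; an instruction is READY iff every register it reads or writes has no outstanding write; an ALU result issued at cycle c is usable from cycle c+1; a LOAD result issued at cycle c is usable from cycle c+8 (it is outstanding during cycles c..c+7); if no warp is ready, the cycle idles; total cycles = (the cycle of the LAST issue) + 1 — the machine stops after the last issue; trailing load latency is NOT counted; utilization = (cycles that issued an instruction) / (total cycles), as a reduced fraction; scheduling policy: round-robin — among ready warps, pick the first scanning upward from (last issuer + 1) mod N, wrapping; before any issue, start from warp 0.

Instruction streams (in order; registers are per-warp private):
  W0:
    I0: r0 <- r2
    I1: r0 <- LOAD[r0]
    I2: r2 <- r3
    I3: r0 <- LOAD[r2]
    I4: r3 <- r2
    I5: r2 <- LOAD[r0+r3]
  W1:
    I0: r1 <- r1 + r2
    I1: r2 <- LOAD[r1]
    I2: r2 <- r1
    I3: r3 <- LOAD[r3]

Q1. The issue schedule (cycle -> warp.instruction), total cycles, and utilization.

cycle 0: W0.I0
cycle 1: W1.I0
cycle 2: W0.I1
cycle 3: W1.I1
cycle 4: W0.I2
cycle 5: idle
cycle 6: idle
cycle 7: idle
cycle 8: idle
cycle 9: idle
cycle 10: W0.I3
cycle 11: W1.I2
cycle 12: W0.I4
cycle 13: W1.I3
cycle 14: idle
cycle 15: idle
cycle 16: idle
cycle 17: idle
cycle 18: W0.I5

Answer: 19 cycles, utilization 10/19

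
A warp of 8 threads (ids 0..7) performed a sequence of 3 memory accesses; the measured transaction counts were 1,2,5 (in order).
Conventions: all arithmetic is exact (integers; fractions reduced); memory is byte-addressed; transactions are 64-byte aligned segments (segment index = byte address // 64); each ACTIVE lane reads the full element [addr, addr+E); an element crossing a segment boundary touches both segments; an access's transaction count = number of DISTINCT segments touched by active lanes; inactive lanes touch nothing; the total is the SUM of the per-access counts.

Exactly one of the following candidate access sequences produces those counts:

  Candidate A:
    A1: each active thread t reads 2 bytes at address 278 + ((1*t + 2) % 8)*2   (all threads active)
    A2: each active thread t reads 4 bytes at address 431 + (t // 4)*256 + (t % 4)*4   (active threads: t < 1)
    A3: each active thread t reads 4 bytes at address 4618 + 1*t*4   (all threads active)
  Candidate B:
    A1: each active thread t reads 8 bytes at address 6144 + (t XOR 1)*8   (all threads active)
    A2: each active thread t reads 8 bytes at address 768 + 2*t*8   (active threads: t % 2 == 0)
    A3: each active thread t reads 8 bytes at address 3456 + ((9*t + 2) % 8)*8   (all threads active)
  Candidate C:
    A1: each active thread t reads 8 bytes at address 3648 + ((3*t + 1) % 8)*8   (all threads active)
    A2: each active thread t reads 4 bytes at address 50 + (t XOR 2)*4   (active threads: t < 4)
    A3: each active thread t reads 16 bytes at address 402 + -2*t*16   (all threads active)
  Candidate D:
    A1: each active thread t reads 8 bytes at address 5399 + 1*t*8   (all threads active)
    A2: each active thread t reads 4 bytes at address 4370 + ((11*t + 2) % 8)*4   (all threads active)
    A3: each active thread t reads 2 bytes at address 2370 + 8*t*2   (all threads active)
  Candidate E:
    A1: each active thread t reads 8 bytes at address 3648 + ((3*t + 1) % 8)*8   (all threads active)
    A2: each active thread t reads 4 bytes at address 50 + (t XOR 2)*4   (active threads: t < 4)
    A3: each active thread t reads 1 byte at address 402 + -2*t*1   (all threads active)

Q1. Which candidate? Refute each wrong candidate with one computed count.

A: A2 gives 1 transaction, not 2
B: A3 gives 1 transaction, not 5
D: A1 gives 2 transactions, not 1
E: A3 gives 1 transaction, not 5
C: all counts match (1,2,5)

Answer: C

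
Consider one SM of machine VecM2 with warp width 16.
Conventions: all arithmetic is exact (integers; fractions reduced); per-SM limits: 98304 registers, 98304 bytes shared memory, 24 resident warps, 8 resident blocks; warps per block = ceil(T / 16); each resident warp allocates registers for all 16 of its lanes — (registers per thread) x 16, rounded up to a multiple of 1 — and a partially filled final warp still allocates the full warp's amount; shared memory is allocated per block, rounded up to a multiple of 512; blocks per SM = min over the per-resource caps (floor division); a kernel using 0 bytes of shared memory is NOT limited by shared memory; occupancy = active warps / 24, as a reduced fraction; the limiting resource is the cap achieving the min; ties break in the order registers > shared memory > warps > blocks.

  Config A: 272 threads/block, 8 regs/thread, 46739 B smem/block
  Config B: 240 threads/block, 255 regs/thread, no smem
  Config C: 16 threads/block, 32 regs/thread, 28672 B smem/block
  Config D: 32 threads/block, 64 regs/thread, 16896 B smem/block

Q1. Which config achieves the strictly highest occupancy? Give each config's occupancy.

occupancies: A 17/24, B 5/8, C 1/8, D 5/12

Answer: A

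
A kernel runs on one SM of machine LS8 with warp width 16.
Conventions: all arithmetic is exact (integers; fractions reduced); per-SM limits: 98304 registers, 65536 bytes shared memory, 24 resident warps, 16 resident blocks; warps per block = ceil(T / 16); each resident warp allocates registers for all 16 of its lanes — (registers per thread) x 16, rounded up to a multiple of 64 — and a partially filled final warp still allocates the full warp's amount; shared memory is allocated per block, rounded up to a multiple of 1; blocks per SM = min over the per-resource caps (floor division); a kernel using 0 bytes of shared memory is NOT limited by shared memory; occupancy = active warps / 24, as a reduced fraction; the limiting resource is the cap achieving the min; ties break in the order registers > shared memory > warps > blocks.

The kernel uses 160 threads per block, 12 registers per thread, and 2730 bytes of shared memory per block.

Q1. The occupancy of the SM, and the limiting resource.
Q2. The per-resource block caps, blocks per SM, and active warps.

Answer: occupancy 5/6, limited by warps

registers: 51 blocks
shared memory: 24 blocks
warps: 2 blocks
blocks: 16 blocks

Answer: 2 blocks, 20 active warps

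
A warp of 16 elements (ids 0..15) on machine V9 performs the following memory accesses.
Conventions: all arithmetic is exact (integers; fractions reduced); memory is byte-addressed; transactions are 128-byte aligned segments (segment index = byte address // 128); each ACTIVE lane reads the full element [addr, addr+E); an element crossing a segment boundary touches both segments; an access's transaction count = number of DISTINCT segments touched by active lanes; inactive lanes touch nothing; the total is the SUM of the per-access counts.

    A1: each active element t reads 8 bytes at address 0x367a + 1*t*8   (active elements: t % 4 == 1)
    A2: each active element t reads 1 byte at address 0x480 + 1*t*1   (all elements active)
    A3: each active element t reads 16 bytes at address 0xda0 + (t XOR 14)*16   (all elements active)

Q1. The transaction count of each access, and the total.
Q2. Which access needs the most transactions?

A1: 1 transaction
A2: 1 transaction
A3: 3 transactions

Answer: 1,1,3; total 5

Answer: A3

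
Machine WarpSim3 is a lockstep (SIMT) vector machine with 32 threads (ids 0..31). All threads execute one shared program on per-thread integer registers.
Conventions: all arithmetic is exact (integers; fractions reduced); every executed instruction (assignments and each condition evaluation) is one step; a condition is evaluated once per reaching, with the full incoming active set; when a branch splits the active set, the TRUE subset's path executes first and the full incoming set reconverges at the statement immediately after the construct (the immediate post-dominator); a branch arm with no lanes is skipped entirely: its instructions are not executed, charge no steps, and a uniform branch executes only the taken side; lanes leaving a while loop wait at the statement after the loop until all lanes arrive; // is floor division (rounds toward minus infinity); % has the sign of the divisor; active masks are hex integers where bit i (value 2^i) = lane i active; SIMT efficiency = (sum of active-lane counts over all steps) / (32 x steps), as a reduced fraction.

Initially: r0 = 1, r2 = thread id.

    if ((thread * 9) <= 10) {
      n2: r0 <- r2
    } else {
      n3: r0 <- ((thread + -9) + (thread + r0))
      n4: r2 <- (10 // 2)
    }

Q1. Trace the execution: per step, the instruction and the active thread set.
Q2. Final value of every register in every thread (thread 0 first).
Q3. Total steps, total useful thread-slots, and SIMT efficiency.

step 0: eval ((thread * 9) <= 10)    0xffffffff
step 1: r0 <- r2                     0x00000003
step 2: r0 <- ((thread + -9) + (thread + r0)) 0xfffffffc
step 3: r2 <- (10 // 2)              0xfffffffc

Answer: 4 steps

r0: 0,1,-4,-2,0,2,4,6,8,10,12,14,16,18,20,22,24,26,28,30,32,34,36,38,40,42,44,46,48,50,52,54
r2: 0,1,5,5,5,5,5,5,5,5,5,5,5,5,5,5,5,5,5,5,5,5,5,5,5,5,5,5,5,5,5,5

steps = 4; useful = 94; efficiency = 94/128 = 47/64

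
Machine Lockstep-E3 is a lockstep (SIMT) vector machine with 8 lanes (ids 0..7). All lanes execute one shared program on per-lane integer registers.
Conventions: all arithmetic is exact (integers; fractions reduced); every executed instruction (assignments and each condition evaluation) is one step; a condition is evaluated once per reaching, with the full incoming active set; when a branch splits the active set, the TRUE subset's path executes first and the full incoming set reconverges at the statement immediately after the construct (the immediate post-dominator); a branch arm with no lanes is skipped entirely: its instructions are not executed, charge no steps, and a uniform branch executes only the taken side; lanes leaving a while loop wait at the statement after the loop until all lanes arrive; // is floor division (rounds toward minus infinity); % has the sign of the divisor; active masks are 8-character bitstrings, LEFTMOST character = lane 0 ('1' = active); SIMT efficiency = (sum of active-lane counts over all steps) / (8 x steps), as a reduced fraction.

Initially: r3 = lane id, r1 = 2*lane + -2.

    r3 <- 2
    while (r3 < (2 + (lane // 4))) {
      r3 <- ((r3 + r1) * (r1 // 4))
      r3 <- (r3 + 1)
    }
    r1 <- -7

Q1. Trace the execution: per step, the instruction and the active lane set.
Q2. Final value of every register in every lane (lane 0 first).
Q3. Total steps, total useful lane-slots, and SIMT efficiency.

step 0: r3 <- 2                      11111111
step 1: eval (r3 < (2 + (lane // 4))) 11111111
step 2: r3 <- ((r3 + r1) * (r1 // 4)) 00001111
step 3: r3 <- (r3 + 1)               00001111
step 4: eval (r3 < (2 + (lane // 4))) 00001111
step 5: r1 <- -7                     11111111

Answer: 6 steps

r3: 2,2,2,2,9,21,25,43
r1: -7,-7,-7,-7,-7,-7,-7,-7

steps = 6; useful = 36; efficiency = 36/48 = 3/4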